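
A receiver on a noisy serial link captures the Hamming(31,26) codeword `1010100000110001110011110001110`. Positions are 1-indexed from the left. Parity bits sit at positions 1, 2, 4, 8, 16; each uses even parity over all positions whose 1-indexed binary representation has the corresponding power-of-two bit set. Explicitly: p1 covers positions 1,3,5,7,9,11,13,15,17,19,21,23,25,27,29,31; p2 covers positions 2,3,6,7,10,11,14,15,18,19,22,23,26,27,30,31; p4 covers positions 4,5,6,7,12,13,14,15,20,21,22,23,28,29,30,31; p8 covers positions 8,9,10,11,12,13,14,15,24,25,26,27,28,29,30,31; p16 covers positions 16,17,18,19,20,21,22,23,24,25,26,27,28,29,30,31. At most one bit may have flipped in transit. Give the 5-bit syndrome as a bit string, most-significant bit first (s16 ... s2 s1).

s1: b1⊕b3⊕b5⊕b7⊕b9⊕b11⊕b13⊕b15⊕b17⊕b19⊕b21⊕b23⊕b25⊕b27⊕b29⊕b31 = 1⊕1⊕1⊕0⊕0⊕1⊕0⊕0⊕1⊕0⊕1⊕1⊕0⊕0⊕1⊕0 = 0
s2: b2⊕b3⊕b6⊕b7⊕b10⊕b11⊕b14⊕b15⊕b18⊕b19⊕b22⊕b23⊕b26⊕b27⊕b30⊕b31 = 0⊕1⊕0⊕0⊕0⊕1⊕0⊕0⊕1⊕0⊕1⊕1⊕0⊕0⊕1⊕0 = 0
s4: b4⊕b5⊕b6⊕b7⊕b12⊕b13⊕b14⊕b15⊕b20⊕b21⊕b22⊕b23⊕b28⊕b29⊕b30⊕b31 = 0⊕1⊕0⊕0⊕1⊕0⊕0⊕0⊕0⊕1⊕1⊕1⊕1⊕1⊕1⊕0 = 0
s8: b8⊕b9⊕b10⊕b11⊕b12⊕b13⊕b14⊕b15⊕b24⊕b25⊕b26⊕b27⊕b28⊕b29⊕b30⊕b31 = 0⊕0⊕0⊕1⊕1⊕0⊕0⊕0⊕1⊕0⊕0⊕0⊕1⊕1⊕1⊕0 = 0
s16: b16⊕b17⊕b18⊕b19⊕b20⊕b21⊕b22⊕b23⊕b24⊕b25⊕b26⊕b27⊕b28⊕b29⊕b30⊕b31 = 1⊕1⊕1⊕0⊕0⊕1⊕1⊕1⊕1⊕0⊕0⊕0⊕1⊕1⊕1⊕0 = 0
Syndrome (s16...s1) = 00000 → position 0 (no error).

00000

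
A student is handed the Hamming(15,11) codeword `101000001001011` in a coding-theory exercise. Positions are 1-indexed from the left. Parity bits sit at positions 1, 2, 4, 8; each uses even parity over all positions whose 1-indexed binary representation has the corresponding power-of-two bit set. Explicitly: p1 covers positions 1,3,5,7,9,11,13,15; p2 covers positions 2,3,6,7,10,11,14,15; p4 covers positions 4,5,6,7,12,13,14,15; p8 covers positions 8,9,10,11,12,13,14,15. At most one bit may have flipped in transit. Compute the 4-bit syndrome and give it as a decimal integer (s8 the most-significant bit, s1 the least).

s1: b1⊕b3⊕b5⊕b7⊕b9⊕b11⊕b13⊕b15 = 1⊕1⊕0⊕0⊕1⊕0⊕0⊕1 = 0
s2: b2⊕b3⊕b6⊕b7⊕b10⊕b11⊕b14⊕b15 = 0⊕1⊕0⊕0⊕0⊕0⊕1⊕1 = 1
s4: b4⊕b5⊕b6⊕b7⊕b12⊕b13⊕b14⊕b15 = 0⊕0⊕0⊕0⊕1⊕0⊕1⊕1 = 1
s8: b8⊕b9⊕b10⊕b11⊕b12⊕b13⊕b14⊕b15 = 0⊕1⊕0⊕0⊕1⊕0⊕1⊕1 = 0
Syndrome (s8...s1) = 0110 → position 6.

6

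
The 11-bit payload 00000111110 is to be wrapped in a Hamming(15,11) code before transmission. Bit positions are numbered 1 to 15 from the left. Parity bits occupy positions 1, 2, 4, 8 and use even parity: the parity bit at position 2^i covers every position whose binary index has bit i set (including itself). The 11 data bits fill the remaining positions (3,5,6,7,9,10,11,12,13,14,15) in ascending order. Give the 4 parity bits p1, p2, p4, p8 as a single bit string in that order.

Place data bits at non-power-of-two positions: b3=0, b5=0, b6=0, b7=0, b9=0, b10=1, b11=1, b12=1, b13=1, b14=1, b15=0.
p1 = XOR of data positions {3,5,7,9,11,13,15} = 0⊕0⊕0⊕0⊕1⊕1⊕0 = 0
p2 = XOR of data positions {3,6,7,10,11,14,15} = 0⊕0⊕0⊕1⊕1⊕1⊕0 = 1
p4 = XOR of data positions {5,6,7,12,13,14,15} = 0⊕0⊕0⊕1⊕1⊕1⊕0 = 1
p8 = XOR of data positions {9,10,11,12,13,14,15} = 0⊕1⊕1⊕1⊕1⊕1⊕0 = 1
Parity bits p1,p2,p4,p8 = 0111

0111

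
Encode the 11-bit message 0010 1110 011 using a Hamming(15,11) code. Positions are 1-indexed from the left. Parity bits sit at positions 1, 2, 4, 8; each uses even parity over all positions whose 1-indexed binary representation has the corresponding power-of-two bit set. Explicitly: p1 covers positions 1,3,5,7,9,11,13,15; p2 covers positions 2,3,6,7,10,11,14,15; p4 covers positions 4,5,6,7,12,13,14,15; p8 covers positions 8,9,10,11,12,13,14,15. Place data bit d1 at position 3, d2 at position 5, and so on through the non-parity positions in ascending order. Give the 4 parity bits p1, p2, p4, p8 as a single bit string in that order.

1111

Place data bits at non-power-of-two positions: b3=0, b5=0, b6=1, b7=0, b9=1, b10=1, b11=1, b12=0, b13=0, b14=1, b15=1.
p1 = XOR of data positions {3,5,7,9,11,13,15} = 0⊕0⊕0⊕1⊕1⊕0⊕1 = 1
p2 = XOR of data positions {3,6,7,10,11,14,15} = 0⊕1⊕0⊕1⊕1⊕1⊕1 = 1
p4 = XOR of data positions {5,6,7,12,13,14,15} = 0⊕1⊕0⊕0⊕0⊕1⊕1 = 1
p8 = XOR of data positions {9,10,11,12,13,14,15} = 1⊕1⊕1⊕0⊕0⊕1⊕1 = 1
Parity bits p1,p2,p4,p8 = 1111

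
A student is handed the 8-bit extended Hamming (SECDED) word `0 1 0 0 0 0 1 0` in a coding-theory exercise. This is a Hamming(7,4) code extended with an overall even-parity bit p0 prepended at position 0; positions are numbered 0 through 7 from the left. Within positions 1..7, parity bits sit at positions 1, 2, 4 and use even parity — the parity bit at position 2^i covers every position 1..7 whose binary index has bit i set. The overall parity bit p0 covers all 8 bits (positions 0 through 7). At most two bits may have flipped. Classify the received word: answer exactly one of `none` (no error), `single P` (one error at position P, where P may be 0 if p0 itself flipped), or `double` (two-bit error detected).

double

s1: b1⊕b3⊕b5⊕b7 = 1⊕0⊕0⊕0 = 1
s2: b2⊕b3⊕b6⊕b7 = 0⊕0⊕1⊕0 = 1
s4: b4⊕b5⊕b6⊕b7 = 0⊕0⊕1⊕0 = 1
Syndrome (s4...s1) = 111 → position 7.
Overall parity (XOR of all 8 bits, including p0): 0⊕1⊕0⊕0⊕0⊕0⊕1⊕0 = 0
Overall=0, syndrome position=7 → double-bit error detected (uncorrectable).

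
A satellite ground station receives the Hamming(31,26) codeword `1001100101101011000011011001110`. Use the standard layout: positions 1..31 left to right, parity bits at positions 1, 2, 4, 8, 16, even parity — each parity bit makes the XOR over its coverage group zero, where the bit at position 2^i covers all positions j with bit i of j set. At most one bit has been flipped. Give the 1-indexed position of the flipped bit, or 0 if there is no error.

s1: b1⊕b3⊕b5⊕b7⊕b9⊕b11⊕b13⊕b15⊕b17⊕b19⊕b21⊕b23⊕b25⊕b27⊕b29⊕b31 = 1⊕0⊕1⊕0⊕0⊕1⊕1⊕1⊕0⊕0⊕1⊕0⊕1⊕0⊕1⊕0 = 0
s2: b2⊕b3⊕b6⊕b7⊕b10⊕b11⊕b14⊕b15⊕b18⊕b19⊕b22⊕b23⊕b26⊕b27⊕b30⊕b31 = 0⊕0⊕0⊕0⊕1⊕1⊕0⊕1⊕0⊕0⊕1⊕0⊕0⊕0⊕1⊕0 = 1
s4: b4⊕b5⊕b6⊕b7⊕b12⊕b13⊕b14⊕b15⊕b20⊕b21⊕b22⊕b23⊕b28⊕b29⊕b30⊕b31 = 1⊕1⊕0⊕0⊕0⊕1⊕0⊕1⊕0⊕1⊕1⊕0⊕1⊕1⊕1⊕0 = 1
s8: b8⊕b9⊕b10⊕b11⊕b12⊕b13⊕b14⊕b15⊕b24⊕b25⊕b26⊕b27⊕b28⊕b29⊕b30⊕b31 = 1⊕0⊕1⊕1⊕0⊕1⊕0⊕1⊕1⊕1⊕0⊕0⊕1⊕1⊕1⊕0 = 0
s16: b16⊕b17⊕b18⊕b19⊕b20⊕b21⊕b22⊕b23⊕b24⊕b25⊕b26⊕b27⊕b28⊕b29⊕b30⊕b31 = 1⊕0⊕0⊕0⊕0⊕1⊕1⊕0⊕1⊕1⊕0⊕0⊕1⊕1⊕1⊕0 = 0
Syndrome (s16...s1) = 00110 → position 6.

6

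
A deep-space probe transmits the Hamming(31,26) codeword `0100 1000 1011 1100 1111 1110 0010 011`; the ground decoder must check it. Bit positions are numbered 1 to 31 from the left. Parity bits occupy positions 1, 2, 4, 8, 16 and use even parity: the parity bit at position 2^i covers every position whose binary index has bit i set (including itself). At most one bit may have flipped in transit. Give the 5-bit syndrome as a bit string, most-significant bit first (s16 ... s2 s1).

00000

s1: b1⊕b3⊕b5⊕b7⊕b9⊕b11⊕b13⊕b15⊕b17⊕b19⊕b21⊕b23⊕b25⊕b27⊕b29⊕b31 = 0⊕0⊕1⊕0⊕1⊕1⊕1⊕0⊕1⊕1⊕1⊕1⊕0⊕1⊕0⊕1 = 0
s2: b2⊕b3⊕b6⊕b7⊕b10⊕b11⊕b14⊕b15⊕b18⊕b19⊕b22⊕b23⊕b26⊕b27⊕b30⊕b31 = 1⊕0⊕0⊕0⊕0⊕1⊕1⊕0⊕1⊕1⊕1⊕1⊕0⊕1⊕1⊕1 = 0
s4: b4⊕b5⊕b6⊕b7⊕b12⊕b13⊕b14⊕b15⊕b20⊕b21⊕b22⊕b23⊕b28⊕b29⊕b30⊕b31 = 0⊕1⊕0⊕0⊕1⊕1⊕1⊕0⊕1⊕1⊕1⊕1⊕0⊕0⊕1⊕1 = 0
s8: b8⊕b9⊕b10⊕b11⊕b12⊕b13⊕b14⊕b15⊕b24⊕b25⊕b26⊕b27⊕b28⊕b29⊕b30⊕b31 = 0⊕1⊕0⊕1⊕1⊕1⊕1⊕0⊕0⊕0⊕0⊕1⊕0⊕0⊕1⊕1 = 0
s16: b16⊕b17⊕b18⊕b19⊕b20⊕b21⊕b22⊕b23⊕b24⊕b25⊕b26⊕b27⊕b28⊕b29⊕b30⊕b31 = 0⊕1⊕1⊕1⊕1⊕1⊕1⊕1⊕0⊕0⊕0⊕1⊕0⊕0⊕1⊕1 = 0
Syndrome (s16...s1) = 00000 → position 0 (no error).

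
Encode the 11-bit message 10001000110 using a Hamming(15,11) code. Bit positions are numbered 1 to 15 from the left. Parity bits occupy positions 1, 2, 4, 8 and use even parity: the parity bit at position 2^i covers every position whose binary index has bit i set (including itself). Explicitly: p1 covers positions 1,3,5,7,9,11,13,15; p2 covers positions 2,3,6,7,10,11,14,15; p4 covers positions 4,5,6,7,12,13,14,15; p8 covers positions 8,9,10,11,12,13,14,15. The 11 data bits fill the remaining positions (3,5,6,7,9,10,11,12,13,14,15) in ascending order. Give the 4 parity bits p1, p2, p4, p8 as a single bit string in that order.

Place data bits at non-power-of-two positions: b3=1, b5=0, b6=0, b7=0, b9=1, b10=0, b11=0, b12=0, b13=1, b14=1, b15=0.
p1 = XOR of data positions {3,5,7,9,11,13,15} = 1⊕0⊕0⊕1⊕0⊕1⊕0 = 1
p2 = XOR of data positions {3,6,7,10,11,14,15} = 1⊕0⊕0⊕0⊕0⊕1⊕0 = 0
p4 = XOR of data positions {5,6,7,12,13,14,15} = 0⊕0⊕0⊕0⊕1⊕1⊕0 = 0
p8 = XOR of data positions {9,10,11,12,13,14,15} = 1⊕0⊕0⊕0⊕1⊕1⊕0 = 1
Parity bits p1,p2,p4,p8 = 1001

1001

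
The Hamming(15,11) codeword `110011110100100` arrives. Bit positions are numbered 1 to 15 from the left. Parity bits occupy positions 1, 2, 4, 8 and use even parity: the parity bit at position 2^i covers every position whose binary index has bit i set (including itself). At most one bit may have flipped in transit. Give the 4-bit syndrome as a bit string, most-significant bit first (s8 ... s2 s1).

s1: b1⊕b3⊕b5⊕b7⊕b9⊕b11⊕b13⊕b15 = 1⊕0⊕1⊕1⊕0⊕0⊕1⊕0 = 0
s2: b2⊕b3⊕b6⊕b7⊕b10⊕b11⊕b14⊕b15 = 1⊕0⊕1⊕1⊕1⊕0⊕0⊕0 = 0
s4: b4⊕b5⊕b6⊕b7⊕b12⊕b13⊕b14⊕b15 = 0⊕1⊕1⊕1⊕0⊕1⊕0⊕0 = 0
s8: b8⊕b9⊕b10⊕b11⊕b12⊕b13⊕b14⊕b15 = 1⊕0⊕1⊕0⊕0⊕1⊕0⊕0 = 1
Syndrome (s8...s1) = 1000 → position 8.

1000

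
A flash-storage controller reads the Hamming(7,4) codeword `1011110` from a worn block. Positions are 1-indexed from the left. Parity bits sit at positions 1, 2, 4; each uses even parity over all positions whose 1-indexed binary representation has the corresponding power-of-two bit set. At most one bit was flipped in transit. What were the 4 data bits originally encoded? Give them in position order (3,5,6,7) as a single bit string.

1010

s1: b1⊕b3⊕b5⊕b7 = 1⊕1⊕1⊕0 = 1
s2: b2⊕b3⊕b6⊕b7 = 0⊕1⊕1⊕0 = 0
s4: b4⊕b5⊕b6⊕b7 = 1⊕1⊕1⊕0 = 1
Syndrome (s4...s1) = 101 → position 5.
Flip bit 5: corrected codeword = 1011010
Data bits at positions 3,5,6,7: 1010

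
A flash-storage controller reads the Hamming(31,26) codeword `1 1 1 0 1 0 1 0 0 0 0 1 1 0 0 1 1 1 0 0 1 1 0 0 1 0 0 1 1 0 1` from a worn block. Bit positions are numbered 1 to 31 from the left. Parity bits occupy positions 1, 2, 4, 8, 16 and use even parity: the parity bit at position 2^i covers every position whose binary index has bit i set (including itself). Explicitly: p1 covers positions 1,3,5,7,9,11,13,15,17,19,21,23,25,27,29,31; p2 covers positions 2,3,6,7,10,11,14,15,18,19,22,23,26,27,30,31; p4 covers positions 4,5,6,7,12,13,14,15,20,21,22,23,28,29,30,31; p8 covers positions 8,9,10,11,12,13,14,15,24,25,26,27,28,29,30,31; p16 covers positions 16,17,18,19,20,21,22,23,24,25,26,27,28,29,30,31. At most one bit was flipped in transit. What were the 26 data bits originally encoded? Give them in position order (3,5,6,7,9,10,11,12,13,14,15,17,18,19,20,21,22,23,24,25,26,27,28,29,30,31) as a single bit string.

s1: b1⊕b3⊕b5⊕b7⊕b9⊕b11⊕b13⊕b15⊕b17⊕b19⊕b21⊕b23⊕b25⊕b27⊕b29⊕b31 = 1⊕1⊕1⊕1⊕0⊕0⊕1⊕0⊕1⊕0⊕1⊕0⊕1⊕0⊕1⊕1 = 0
s2: b2⊕b3⊕b6⊕b7⊕b10⊕b11⊕b14⊕b15⊕b18⊕b19⊕b22⊕b23⊕b26⊕b27⊕b30⊕b31 = 1⊕1⊕0⊕1⊕0⊕0⊕0⊕0⊕1⊕0⊕1⊕0⊕0⊕0⊕0⊕1 = 0
s4: b4⊕b5⊕b6⊕b7⊕b12⊕b13⊕b14⊕b15⊕b20⊕b21⊕b22⊕b23⊕b28⊕b29⊕b30⊕b31 = 0⊕1⊕0⊕1⊕1⊕1⊕0⊕0⊕0⊕1⊕1⊕0⊕1⊕1⊕0⊕1 = 1
s8: b8⊕b9⊕b10⊕b11⊕b12⊕b13⊕b14⊕b15⊕b24⊕b25⊕b26⊕b27⊕b28⊕b29⊕b30⊕b31 = 0⊕0⊕0⊕0⊕1⊕1⊕0⊕0⊕0⊕1⊕0⊕0⊕1⊕1⊕0⊕1 = 0
s16: b16⊕b17⊕b18⊕b19⊕b20⊕b21⊕b22⊕b23⊕b24⊕b25⊕b26⊕b27⊕b28⊕b29⊕b30⊕b31 = 1⊕1⊕1⊕0⊕0⊕1⊕1⊕0⊕0⊕1⊕0⊕0⊕1⊕1⊕0⊕1 = 1
Syndrome (s16...s1) = 10100 → position 20.
Flip bit 20: corrected codeword = 1110101000011001110111001001101
Data bits at positions 3,5,6,7,9,10,11,12,13,14,15,17,18,19,20,21,22,23,24,25,26,27,28,29,30,31: 11010001100110111001001101

11010001100110111001001101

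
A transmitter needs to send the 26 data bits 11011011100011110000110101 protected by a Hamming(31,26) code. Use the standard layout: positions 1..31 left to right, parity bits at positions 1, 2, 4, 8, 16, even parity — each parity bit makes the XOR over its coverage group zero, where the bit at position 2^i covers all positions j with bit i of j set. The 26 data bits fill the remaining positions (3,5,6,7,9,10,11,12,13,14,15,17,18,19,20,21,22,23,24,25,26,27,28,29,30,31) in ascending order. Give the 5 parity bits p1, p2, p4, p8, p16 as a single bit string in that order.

10000

Place data bits at non-power-of-two positions: b3=1, b5=1, b6=0, b7=1, b9=1, b10=0, b11=1, b12=1, b13=1, b14=0, b15=0, b17=0, b18=1, b19=1, b20=1, b21=1, b22=0, b23=0, b24=0, b25=0, b26=1, b27=1, b28=0, b29=1, b30=0, b31=1.
p1 = XOR of data positions {3,5,7,9,11,13,15,17,19,21,23,25,27,29,31} = 1⊕1⊕1⊕1⊕1⊕1⊕0⊕0⊕1⊕1⊕0⊕0⊕1⊕1⊕1 = 1
p2 = XOR of data positions {3,6,7,10,11,14,15,18,19,22,23,26,27,30,31} = 1⊕0⊕1⊕0⊕1⊕0⊕0⊕1⊕1⊕0⊕0⊕1⊕1⊕0⊕1 = 0
p4 = XOR of data positions {5,6,7,12,13,14,15,20,21,22,23,28,29,30,31} = 1⊕0⊕1⊕1⊕1⊕0⊕0⊕1⊕1⊕0⊕0⊕0⊕1⊕0⊕1 = 0
p8 = XOR of data positions {9,10,11,12,13,14,15,24,25,26,27,28,29,30,31} = 1⊕0⊕1⊕1⊕1⊕0⊕0⊕0⊕0⊕1⊕1⊕0⊕1⊕0⊕1 = 0
p16 = XOR of data positions {17,18,19,20,21,22,23,24,25,26,27,28,29,30,31} = 0⊕1⊕1⊕1⊕1⊕0⊕0⊕0⊕0⊕1⊕1⊕0⊕1⊕0⊕1 = 0
Parity bits p1,p2,p4,p8,p16 = 10000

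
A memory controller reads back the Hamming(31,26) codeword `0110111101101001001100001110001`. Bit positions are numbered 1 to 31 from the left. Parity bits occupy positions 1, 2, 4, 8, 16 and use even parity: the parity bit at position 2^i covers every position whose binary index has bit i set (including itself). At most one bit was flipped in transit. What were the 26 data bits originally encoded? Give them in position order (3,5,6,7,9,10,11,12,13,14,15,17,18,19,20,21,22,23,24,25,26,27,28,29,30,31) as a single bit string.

11110110100101100001110001

s1: b1⊕b3⊕b5⊕b7⊕b9⊕b11⊕b13⊕b15⊕b17⊕b19⊕b21⊕b23⊕b25⊕b27⊕b29⊕b31 = 0⊕1⊕1⊕1⊕0⊕1⊕1⊕0⊕0⊕1⊕0⊕0⊕1⊕1⊕0⊕1 = 1
s2: b2⊕b3⊕b6⊕b7⊕b10⊕b11⊕b14⊕b15⊕b18⊕b19⊕b22⊕b23⊕b26⊕b27⊕b30⊕b31 = 1⊕1⊕1⊕1⊕1⊕1⊕0⊕0⊕0⊕1⊕0⊕0⊕1⊕1⊕0⊕1 = 0
s4: b4⊕b5⊕b6⊕b7⊕b12⊕b13⊕b14⊕b15⊕b20⊕b21⊕b22⊕b23⊕b28⊕b29⊕b30⊕b31 = 0⊕1⊕1⊕1⊕0⊕1⊕0⊕0⊕1⊕0⊕0⊕0⊕0⊕0⊕0⊕1 = 0
s8: b8⊕b9⊕b10⊕b11⊕b12⊕b13⊕b14⊕b15⊕b24⊕b25⊕b26⊕b27⊕b28⊕b29⊕b30⊕b31 = 1⊕0⊕1⊕1⊕0⊕1⊕0⊕0⊕0⊕1⊕1⊕1⊕0⊕0⊕0⊕1 = 0
s16: b16⊕b17⊕b18⊕b19⊕b20⊕b21⊕b22⊕b23⊕b24⊕b25⊕b26⊕b27⊕b28⊕b29⊕b30⊕b31 = 1⊕0⊕0⊕1⊕1⊕0⊕0⊕0⊕0⊕1⊕1⊕1⊕0⊕0⊕0⊕1 = 1
Syndrome (s16...s1) = 10001 → position 17.
Flip bit 17: corrected codeword = 0110111101101001101100001110001
Data bits at positions 3,5,6,7,9,10,11,12,13,14,15,17,18,19,20,21,22,23,24,25,26,27,28,29,30,31: 11110110100101100001110001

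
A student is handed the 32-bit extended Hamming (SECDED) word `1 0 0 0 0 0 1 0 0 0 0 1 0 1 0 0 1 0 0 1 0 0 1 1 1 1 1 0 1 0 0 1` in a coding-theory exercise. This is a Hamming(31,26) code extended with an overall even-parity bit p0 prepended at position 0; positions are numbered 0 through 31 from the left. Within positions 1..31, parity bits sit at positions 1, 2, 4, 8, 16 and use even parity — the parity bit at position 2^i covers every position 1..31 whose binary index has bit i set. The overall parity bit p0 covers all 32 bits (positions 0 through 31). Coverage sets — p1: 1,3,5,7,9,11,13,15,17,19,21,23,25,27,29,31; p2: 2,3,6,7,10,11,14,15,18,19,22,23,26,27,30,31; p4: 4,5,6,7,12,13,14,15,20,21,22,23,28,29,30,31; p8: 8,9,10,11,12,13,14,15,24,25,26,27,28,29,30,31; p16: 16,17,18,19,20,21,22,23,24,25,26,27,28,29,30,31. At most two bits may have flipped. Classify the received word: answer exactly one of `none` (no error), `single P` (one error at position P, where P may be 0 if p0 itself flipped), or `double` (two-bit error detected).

single 26

s1: b1⊕b3⊕b5⊕b7⊕b9⊕b11⊕b13⊕b15⊕b17⊕b19⊕b21⊕b23⊕b25⊕b27⊕b29⊕b31 = 0⊕0⊕0⊕0⊕0⊕1⊕1⊕0⊕0⊕1⊕0⊕1⊕1⊕0⊕0⊕1 = 0
s2: b2⊕b3⊕b6⊕b7⊕b10⊕b11⊕b14⊕b15⊕b18⊕b19⊕b22⊕b23⊕b26⊕b27⊕b30⊕b31 = 0⊕0⊕1⊕0⊕0⊕1⊕0⊕0⊕0⊕1⊕1⊕1⊕1⊕0⊕0⊕1 = 1
s4: b4⊕b5⊕b6⊕b7⊕b12⊕b13⊕b14⊕b15⊕b20⊕b21⊕b22⊕b23⊕b28⊕b29⊕b30⊕b31 = 0⊕0⊕1⊕0⊕0⊕1⊕0⊕0⊕0⊕0⊕1⊕1⊕1⊕0⊕0⊕1 = 0
s8: b8⊕b9⊕b10⊕b11⊕b12⊕b13⊕b14⊕b15⊕b24⊕b25⊕b26⊕b27⊕b28⊕b29⊕b30⊕b31 = 0⊕0⊕0⊕1⊕0⊕1⊕0⊕0⊕1⊕1⊕1⊕0⊕1⊕0⊕0⊕1 = 1
s16: b16⊕b17⊕b18⊕b19⊕b20⊕b21⊕b22⊕b23⊕b24⊕b25⊕b26⊕b27⊕b28⊕b29⊕b30⊕b31 = 1⊕0⊕0⊕1⊕0⊕0⊕1⊕1⊕1⊕1⊕1⊕0⊕1⊕0⊕0⊕1 = 1
Syndrome (s16...s1) = 11010 → position 26.
Overall parity (XOR of all 32 bits, including p0): 1⊕0⊕0⊕0⊕0⊕0⊕1⊕0⊕0⊕0⊕0⊕1⊕0⊕1⊕0⊕0⊕1⊕0⊕0⊕1⊕0⊕0⊕1⊕1⊕1⊕1⊕1⊕0⊕1⊕0⊕0⊕1 = 1
Overall=1, syndrome position=26 → single-bit error at position 26.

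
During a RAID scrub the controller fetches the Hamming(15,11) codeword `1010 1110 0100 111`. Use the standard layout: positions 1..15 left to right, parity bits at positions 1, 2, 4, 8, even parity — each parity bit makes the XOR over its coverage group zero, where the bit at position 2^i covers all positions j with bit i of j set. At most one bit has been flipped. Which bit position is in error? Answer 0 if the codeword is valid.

0

s1: b1⊕b3⊕b5⊕b7⊕b9⊕b11⊕b13⊕b15 = 1⊕1⊕1⊕1⊕0⊕0⊕1⊕1 = 0
s2: b2⊕b3⊕b6⊕b7⊕b10⊕b11⊕b14⊕b15 = 0⊕1⊕1⊕1⊕1⊕0⊕1⊕1 = 0
s4: b4⊕b5⊕b6⊕b7⊕b12⊕b13⊕b14⊕b15 = 0⊕1⊕1⊕1⊕0⊕1⊕1⊕1 = 0
s8: b8⊕b9⊕b10⊕b11⊕b12⊕b13⊕b14⊕b15 = 0⊕0⊕1⊕0⊕0⊕1⊕1⊕1 = 0
Syndrome (s8...s1) = 0000 → position 0 (no error).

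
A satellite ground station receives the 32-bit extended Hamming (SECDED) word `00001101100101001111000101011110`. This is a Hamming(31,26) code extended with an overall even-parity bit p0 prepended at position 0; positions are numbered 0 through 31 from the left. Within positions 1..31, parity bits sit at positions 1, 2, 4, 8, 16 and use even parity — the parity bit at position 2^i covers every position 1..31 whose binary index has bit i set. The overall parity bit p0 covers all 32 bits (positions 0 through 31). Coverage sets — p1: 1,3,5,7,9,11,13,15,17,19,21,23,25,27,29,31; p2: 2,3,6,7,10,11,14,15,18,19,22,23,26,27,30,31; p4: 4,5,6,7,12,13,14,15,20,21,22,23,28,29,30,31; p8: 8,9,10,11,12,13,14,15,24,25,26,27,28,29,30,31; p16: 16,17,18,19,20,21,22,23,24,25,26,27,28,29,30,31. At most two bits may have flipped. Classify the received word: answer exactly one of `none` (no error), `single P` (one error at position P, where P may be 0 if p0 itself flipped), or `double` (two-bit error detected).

s1: b1⊕b3⊕b5⊕b7⊕b9⊕b11⊕b13⊕b15⊕b17⊕b19⊕b21⊕b23⊕b25⊕b27⊕b29⊕b31 = 0⊕0⊕1⊕1⊕0⊕1⊕1⊕0⊕1⊕1⊕0⊕1⊕1⊕1⊕1⊕0 = 0
s2: b2⊕b3⊕b6⊕b7⊕b10⊕b11⊕b14⊕b15⊕b18⊕b19⊕b22⊕b23⊕b26⊕b27⊕b30⊕b31 = 0⊕0⊕0⊕1⊕0⊕1⊕0⊕0⊕1⊕1⊕0⊕1⊕0⊕1⊕1⊕0 = 1
s4: b4⊕b5⊕b6⊕b7⊕b12⊕b13⊕b14⊕b15⊕b20⊕b21⊕b22⊕b23⊕b28⊕b29⊕b30⊕b31 = 1⊕1⊕0⊕1⊕0⊕1⊕0⊕0⊕0⊕0⊕0⊕1⊕1⊕1⊕1⊕0 = 0
s8: b8⊕b9⊕b10⊕b11⊕b12⊕b13⊕b14⊕b15⊕b24⊕b25⊕b26⊕b27⊕b28⊕b29⊕b30⊕b31 = 1⊕0⊕0⊕1⊕0⊕1⊕0⊕0⊕0⊕1⊕0⊕1⊕1⊕1⊕1⊕0 = 0
s16: b16⊕b17⊕b18⊕b19⊕b20⊕b21⊕b22⊕b23⊕b24⊕b25⊕b26⊕b27⊕b28⊕b29⊕b30⊕b31 = 1⊕1⊕1⊕1⊕0⊕0⊕0⊕1⊕0⊕1⊕0⊕1⊕1⊕1⊕1⊕0 = 0
Syndrome (s16...s1) = 00010 → position 2.
Overall parity (XOR of all 32 bits, including p0): 0⊕0⊕0⊕0⊕1⊕1⊕0⊕1⊕1⊕0⊕0⊕1⊕0⊕1⊕0⊕0⊕1⊕1⊕1⊕1⊕0⊕0⊕0⊕1⊕0⊕1⊕0⊕1⊕1⊕1⊕1⊕0 = 0
Overall=0, syndrome position=2 → double-bit error detected (uncorrectable).

double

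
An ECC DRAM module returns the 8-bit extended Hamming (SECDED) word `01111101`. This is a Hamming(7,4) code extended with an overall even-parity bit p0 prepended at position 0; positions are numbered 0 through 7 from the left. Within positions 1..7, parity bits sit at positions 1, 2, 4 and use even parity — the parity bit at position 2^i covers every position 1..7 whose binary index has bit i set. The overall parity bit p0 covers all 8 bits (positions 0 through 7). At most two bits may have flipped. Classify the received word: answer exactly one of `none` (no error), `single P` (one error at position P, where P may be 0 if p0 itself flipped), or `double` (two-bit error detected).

double

s1: b1⊕b3⊕b5⊕b7 = 1⊕1⊕1⊕1 = 0
s2: b2⊕b3⊕b6⊕b7 = 1⊕1⊕0⊕1 = 1
s4: b4⊕b5⊕b6⊕b7 = 1⊕1⊕0⊕1 = 1
Syndrome (s4...s1) = 110 → position 6.
Overall parity (XOR of all 8 bits, including p0): 0⊕1⊕1⊕1⊕1⊕1⊕0⊕1 = 0
Overall=0, syndrome position=6 → double-bit error detected (uncorrectable).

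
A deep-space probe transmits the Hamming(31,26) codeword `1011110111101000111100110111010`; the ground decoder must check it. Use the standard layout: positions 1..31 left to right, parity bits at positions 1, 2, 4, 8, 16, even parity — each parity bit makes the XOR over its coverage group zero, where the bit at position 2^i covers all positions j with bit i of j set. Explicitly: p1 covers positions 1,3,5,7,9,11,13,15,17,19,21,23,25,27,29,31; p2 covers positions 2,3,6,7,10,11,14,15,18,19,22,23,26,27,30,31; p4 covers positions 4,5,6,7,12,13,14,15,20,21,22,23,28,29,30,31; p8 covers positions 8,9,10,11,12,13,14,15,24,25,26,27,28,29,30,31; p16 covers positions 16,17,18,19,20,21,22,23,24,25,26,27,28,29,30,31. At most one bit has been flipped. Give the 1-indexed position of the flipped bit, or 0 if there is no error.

0

s1: b1⊕b3⊕b5⊕b7⊕b9⊕b11⊕b13⊕b15⊕b17⊕b19⊕b21⊕b23⊕b25⊕b27⊕b29⊕b31 = 1⊕1⊕1⊕0⊕1⊕1⊕1⊕0⊕1⊕1⊕0⊕1⊕0⊕1⊕0⊕0 = 0
s2: b2⊕b3⊕b6⊕b7⊕b10⊕b11⊕b14⊕b15⊕b18⊕b19⊕b22⊕b23⊕b26⊕b27⊕b30⊕b31 = 0⊕1⊕1⊕0⊕1⊕1⊕0⊕0⊕1⊕1⊕0⊕1⊕1⊕1⊕1⊕0 = 0
s4: b4⊕b5⊕b6⊕b7⊕b12⊕b13⊕b14⊕b15⊕b20⊕b21⊕b22⊕b23⊕b28⊕b29⊕b30⊕b31 = 1⊕1⊕1⊕0⊕0⊕1⊕0⊕0⊕1⊕0⊕0⊕1⊕1⊕0⊕1⊕0 = 0
s8: b8⊕b9⊕b10⊕b11⊕b12⊕b13⊕b14⊕b15⊕b24⊕b25⊕b26⊕b27⊕b28⊕b29⊕b30⊕b31 = 1⊕1⊕1⊕1⊕0⊕1⊕0⊕0⊕1⊕0⊕1⊕1⊕1⊕0⊕1⊕0 = 0
s16: b16⊕b17⊕b18⊕b19⊕b20⊕b21⊕b22⊕b23⊕b24⊕b25⊕b26⊕b27⊕b28⊕b29⊕b30⊕b31 = 0⊕1⊕1⊕1⊕1⊕0⊕0⊕1⊕1⊕0⊕1⊕1⊕1⊕0⊕1⊕0 = 0
Syndrome (s16...s1) = 00000 → position 0 (no error).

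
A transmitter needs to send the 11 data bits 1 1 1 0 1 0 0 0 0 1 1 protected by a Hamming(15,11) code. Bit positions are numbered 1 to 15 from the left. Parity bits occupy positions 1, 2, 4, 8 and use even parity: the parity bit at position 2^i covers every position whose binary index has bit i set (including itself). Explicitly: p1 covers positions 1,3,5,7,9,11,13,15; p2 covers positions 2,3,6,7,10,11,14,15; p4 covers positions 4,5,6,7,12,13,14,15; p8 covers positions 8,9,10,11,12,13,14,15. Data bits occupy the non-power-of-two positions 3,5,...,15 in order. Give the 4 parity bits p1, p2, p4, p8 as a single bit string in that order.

Place data bits at non-power-of-two positions: b3=1, b5=1, b6=1, b7=0, b9=1, b10=0, b11=0, b12=0, b13=0, b14=1, b15=1.
p1 = XOR of data positions {3,5,7,9,11,13,15} = 1⊕1⊕0⊕1⊕0⊕0⊕1 = 0
p2 = XOR of data positions {3,6,7,10,11,14,15} = 1⊕1⊕0⊕0⊕0⊕1⊕1 = 0
p4 = XOR of data positions {5,6,7,12,13,14,15} = 1⊕1⊕0⊕0⊕0⊕1⊕1 = 0
p8 = XOR of data positions {9,10,11,12,13,14,15} = 1⊕0⊕0⊕0⊕0⊕1⊕1 = 1
Parity bits p1,p2,p4,p8 = 0001

0001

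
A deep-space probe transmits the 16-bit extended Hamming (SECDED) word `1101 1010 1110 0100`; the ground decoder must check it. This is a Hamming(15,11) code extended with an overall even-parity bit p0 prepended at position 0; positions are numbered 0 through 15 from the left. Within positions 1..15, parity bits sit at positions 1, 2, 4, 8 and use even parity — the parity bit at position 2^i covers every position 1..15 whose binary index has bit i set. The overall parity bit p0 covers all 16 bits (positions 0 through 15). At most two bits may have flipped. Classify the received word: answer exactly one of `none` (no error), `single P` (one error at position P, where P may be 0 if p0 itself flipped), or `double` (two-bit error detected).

s1: b1⊕b3⊕b5⊕b7⊕b9⊕b11⊕b13⊕b15 = 1⊕1⊕0⊕0⊕1⊕0⊕1⊕0 = 0
s2: b2⊕b3⊕b6⊕b7⊕b10⊕b11⊕b14⊕b15 = 0⊕1⊕1⊕0⊕1⊕0⊕0⊕0 = 1
s4: b4⊕b5⊕b6⊕b7⊕b12⊕b13⊕b14⊕b15 = 1⊕0⊕1⊕0⊕0⊕1⊕0⊕0 = 1
s8: b8⊕b9⊕b10⊕b11⊕b12⊕b13⊕b14⊕b15 = 1⊕1⊕1⊕0⊕0⊕1⊕0⊕0 = 0
Syndrome (s8...s1) = 0110 → position 6.
Overall parity (XOR of all 16 bits, including p0): 1⊕1⊕0⊕1⊕1⊕0⊕1⊕0⊕1⊕1⊕1⊕0⊕0⊕1⊕0⊕0 = 1
Overall=1, syndrome position=6 → single-bit error at position 6.

single 6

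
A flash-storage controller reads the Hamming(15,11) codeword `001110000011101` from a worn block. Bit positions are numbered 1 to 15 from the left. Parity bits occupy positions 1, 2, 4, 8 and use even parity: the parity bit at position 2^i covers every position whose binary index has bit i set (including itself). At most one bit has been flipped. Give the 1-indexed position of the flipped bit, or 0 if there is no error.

7

s1: b1⊕b3⊕b5⊕b7⊕b9⊕b11⊕b13⊕b15 = 0⊕1⊕1⊕0⊕0⊕1⊕1⊕1 = 1
s2: b2⊕b3⊕b6⊕b7⊕b10⊕b11⊕b14⊕b15 = 0⊕1⊕0⊕0⊕0⊕1⊕0⊕1 = 1
s4: b4⊕b5⊕b6⊕b7⊕b12⊕b13⊕b14⊕b15 = 1⊕1⊕0⊕0⊕1⊕1⊕0⊕1 = 1
s8: b8⊕b9⊕b10⊕b11⊕b12⊕b13⊕b14⊕b15 = 0⊕0⊕0⊕1⊕1⊕1⊕0⊕1 = 0
Syndrome (s8...s1) = 0111 → position 7.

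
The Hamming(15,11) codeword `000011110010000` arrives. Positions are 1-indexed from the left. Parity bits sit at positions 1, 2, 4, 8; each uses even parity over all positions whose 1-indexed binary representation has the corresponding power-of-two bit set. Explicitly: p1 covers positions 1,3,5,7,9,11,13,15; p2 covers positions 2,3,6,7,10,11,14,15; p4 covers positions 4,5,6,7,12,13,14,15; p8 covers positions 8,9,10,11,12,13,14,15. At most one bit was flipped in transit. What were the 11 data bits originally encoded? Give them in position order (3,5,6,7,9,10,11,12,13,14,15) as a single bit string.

s1: b1⊕b3⊕b5⊕b7⊕b9⊕b11⊕b13⊕b15 = 0⊕0⊕1⊕1⊕0⊕1⊕0⊕0 = 1
s2: b2⊕b3⊕b6⊕b7⊕b10⊕b11⊕b14⊕b15 = 0⊕0⊕1⊕1⊕0⊕1⊕0⊕0 = 1
s4: b4⊕b5⊕b6⊕b7⊕b12⊕b13⊕b14⊕b15 = 0⊕1⊕1⊕1⊕0⊕0⊕0⊕0 = 1
s8: b8⊕b9⊕b10⊕b11⊕b12⊕b13⊕b14⊕b15 = 1⊕0⊕0⊕1⊕0⊕0⊕0⊕0 = 0
Syndrome (s8...s1) = 0111 → position 7.
Flip bit 7: corrected codeword = 000011010010000
Data bits at positions 3,5,6,7,9,10,11,12,13,14,15: 01100010000

01100010000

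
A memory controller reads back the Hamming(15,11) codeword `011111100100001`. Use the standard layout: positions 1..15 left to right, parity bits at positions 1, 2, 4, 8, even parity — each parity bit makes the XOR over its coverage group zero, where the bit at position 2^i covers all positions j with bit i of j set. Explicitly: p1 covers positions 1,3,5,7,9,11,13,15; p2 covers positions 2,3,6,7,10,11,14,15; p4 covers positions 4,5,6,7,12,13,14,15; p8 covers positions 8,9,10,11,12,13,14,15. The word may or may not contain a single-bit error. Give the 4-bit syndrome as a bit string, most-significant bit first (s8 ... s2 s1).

s1: b1⊕b3⊕b5⊕b7⊕b9⊕b11⊕b13⊕b15 = 0⊕1⊕1⊕1⊕0⊕0⊕0⊕1 = 0
s2: b2⊕b3⊕b6⊕b7⊕b10⊕b11⊕b14⊕b15 = 1⊕1⊕1⊕1⊕1⊕0⊕0⊕1 = 0
s4: b4⊕b5⊕b6⊕b7⊕b12⊕b13⊕b14⊕b15 = 1⊕1⊕1⊕1⊕0⊕0⊕0⊕1 = 1
s8: b8⊕b9⊕b10⊕b11⊕b12⊕b13⊕b14⊕b15 = 0⊕0⊕1⊕0⊕0⊕0⊕0⊕1 = 0
Syndrome (s8...s1) = 0100 → position 4.

0100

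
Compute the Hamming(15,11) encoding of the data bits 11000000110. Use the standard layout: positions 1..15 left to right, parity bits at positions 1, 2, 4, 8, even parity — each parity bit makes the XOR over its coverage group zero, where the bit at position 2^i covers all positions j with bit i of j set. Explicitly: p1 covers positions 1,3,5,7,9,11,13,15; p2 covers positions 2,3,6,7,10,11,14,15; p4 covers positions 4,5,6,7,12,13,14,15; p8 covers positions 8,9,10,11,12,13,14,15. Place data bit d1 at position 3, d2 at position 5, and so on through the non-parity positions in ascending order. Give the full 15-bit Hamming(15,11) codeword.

Place data bits at non-power-of-two positions: b3=1, b5=1, b6=0, b7=0, b9=0, b10=0, b11=0, b12=0, b13=1, b14=1, b15=0.
p1 = XOR of data positions {3,5,7,9,11,13,15} = 1⊕1⊕0⊕0⊕0⊕1⊕0 = 1
p2 = XOR of data positions {3,6,7,10,11,14,15} = 1⊕0⊕0⊕0⊕0⊕1⊕0 = 0
p4 = XOR of data positions {5,6,7,12,13,14,15} = 1⊕0⊕0⊕0⊕1⊕1⊕0 = 1
p8 = XOR of data positions {9,10,11,12,13,14,15} = 0⊕0⊕0⊕0⊕1⊕1⊕0 = 0
Codeword b1..b15 = 101110000000110

101110000000110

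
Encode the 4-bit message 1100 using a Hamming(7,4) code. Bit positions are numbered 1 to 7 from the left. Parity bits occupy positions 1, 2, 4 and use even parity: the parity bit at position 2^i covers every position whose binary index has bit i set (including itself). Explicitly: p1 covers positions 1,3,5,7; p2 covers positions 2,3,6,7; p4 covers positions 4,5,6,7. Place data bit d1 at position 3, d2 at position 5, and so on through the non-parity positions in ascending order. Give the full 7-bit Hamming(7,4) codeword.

Place data bits at non-power-of-two positions: b3=1, b5=1, b6=0, b7=0.
p1 = XOR of data positions {3,5,7} = 1⊕1⊕0 = 0
p2 = XOR of data positions {3,6,7} = 1⊕0⊕0 = 1
p4 = XOR of data positions {5,6,7} = 1⊕0⊕0 = 1
Codeword b1..b7 = 0111100

0111100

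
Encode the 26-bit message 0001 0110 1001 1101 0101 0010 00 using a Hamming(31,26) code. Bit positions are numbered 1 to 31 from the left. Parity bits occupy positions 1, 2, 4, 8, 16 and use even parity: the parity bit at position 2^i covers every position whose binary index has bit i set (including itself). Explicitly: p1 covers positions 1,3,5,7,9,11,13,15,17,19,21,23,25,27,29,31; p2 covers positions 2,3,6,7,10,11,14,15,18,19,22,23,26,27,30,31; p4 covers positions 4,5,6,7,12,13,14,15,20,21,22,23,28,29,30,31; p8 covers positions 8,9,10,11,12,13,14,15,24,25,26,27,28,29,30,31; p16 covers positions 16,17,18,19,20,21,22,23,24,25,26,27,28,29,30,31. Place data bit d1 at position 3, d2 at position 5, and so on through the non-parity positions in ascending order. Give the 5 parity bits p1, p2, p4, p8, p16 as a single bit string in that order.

Place data bits at non-power-of-two positions: b3=0, b5=0, b6=0, b7=1, b9=0, b10=1, b11=1, b12=0, b13=1, b14=0, b15=0, b17=1, b18=1, b19=1, b20=0, b21=1, b22=0, b23=1, b24=0, b25=1, b26=0, b27=0, b28=1, b29=0, b30=0, b31=0.
p1 = XOR of data positions {3,5,7,9,11,13,15,17,19,21,23,25,27,29,31} = 0⊕0⊕1⊕0⊕1⊕1⊕0⊕1⊕1⊕1⊕1⊕1⊕0⊕0⊕0 = 0
p2 = XOR of data positions {3,6,7,10,11,14,15,18,19,22,23,26,27,30,31} = 0⊕0⊕1⊕1⊕1⊕0⊕0⊕1⊕1⊕0⊕1⊕0⊕0⊕0⊕0 = 0
p4 = XOR of data positions {5,6,7,12,13,14,15,20,21,22,23,28,29,30,31} = 0⊕0⊕1⊕0⊕1⊕0⊕0⊕0⊕1⊕0⊕1⊕1⊕0⊕0⊕0 = 1
p8 = XOR of data positions {9,10,11,12,13,14,15,24,25,26,27,28,29,30,31} = 0⊕1⊕1⊕0⊕1⊕0⊕0⊕0⊕1⊕0⊕0⊕1⊕0⊕0⊕0 = 1
p16 = XOR of data positions {17,18,19,20,21,22,23,24,25,26,27,28,29,30,31} = 1⊕1⊕1⊕0⊕1⊕0⊕1⊕0⊕1⊕0⊕0⊕1⊕0⊕0⊕0 = 1
Parity bits p1,p2,p4,p8,p16 = 00111

00111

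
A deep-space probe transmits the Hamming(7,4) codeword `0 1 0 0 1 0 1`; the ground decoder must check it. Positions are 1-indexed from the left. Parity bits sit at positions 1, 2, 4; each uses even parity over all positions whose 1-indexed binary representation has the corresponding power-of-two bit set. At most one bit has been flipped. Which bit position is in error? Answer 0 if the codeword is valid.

s1: b1⊕b3⊕b5⊕b7 = 0⊕0⊕1⊕1 = 0
s2: b2⊕b3⊕b6⊕b7 = 1⊕0⊕0⊕1 = 0
s4: b4⊕b5⊕b6⊕b7 = 0⊕1⊕0⊕1 = 0
Syndrome (s4...s1) = 000 → position 0 (no error).

0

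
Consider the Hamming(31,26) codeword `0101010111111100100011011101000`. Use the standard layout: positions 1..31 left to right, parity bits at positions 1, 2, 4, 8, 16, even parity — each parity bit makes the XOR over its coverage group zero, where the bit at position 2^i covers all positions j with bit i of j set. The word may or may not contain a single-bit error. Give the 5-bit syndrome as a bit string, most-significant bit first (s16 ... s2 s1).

s1: b1⊕b3⊕b5⊕b7⊕b9⊕b11⊕b13⊕b15⊕b17⊕b19⊕b21⊕b23⊕b25⊕b27⊕b29⊕b31 = 0⊕0⊕0⊕0⊕1⊕1⊕1⊕0⊕1⊕0⊕1⊕0⊕1⊕0⊕0⊕0 = 0
s2: b2⊕b3⊕b6⊕b7⊕b10⊕b11⊕b14⊕b15⊕b18⊕b19⊕b22⊕b23⊕b26⊕b27⊕b30⊕b31 = 1⊕0⊕1⊕0⊕1⊕1⊕1⊕0⊕0⊕0⊕1⊕0⊕1⊕0⊕0⊕0 = 1
s4: b4⊕b5⊕b6⊕b7⊕b12⊕b13⊕b14⊕b15⊕b20⊕b21⊕b22⊕b23⊕b28⊕b29⊕b30⊕b31 = 1⊕0⊕1⊕0⊕1⊕1⊕1⊕0⊕0⊕1⊕1⊕0⊕1⊕0⊕0⊕0 = 0
s8: b8⊕b9⊕b10⊕b11⊕b12⊕b13⊕b14⊕b15⊕b24⊕b25⊕b26⊕b27⊕b28⊕b29⊕b30⊕b31 = 1⊕1⊕1⊕1⊕1⊕1⊕1⊕0⊕1⊕1⊕1⊕0⊕1⊕0⊕0⊕0 = 1
s16: b16⊕b17⊕b18⊕b19⊕b20⊕b21⊕b22⊕b23⊕b24⊕b25⊕b26⊕b27⊕b28⊕b29⊕b30⊕b31 = 0⊕1⊕0⊕0⊕0⊕1⊕1⊕0⊕1⊕1⊕1⊕0⊕1⊕0⊕0⊕0 = 1
Syndrome (s16...s1) = 11010 → position 26.

11010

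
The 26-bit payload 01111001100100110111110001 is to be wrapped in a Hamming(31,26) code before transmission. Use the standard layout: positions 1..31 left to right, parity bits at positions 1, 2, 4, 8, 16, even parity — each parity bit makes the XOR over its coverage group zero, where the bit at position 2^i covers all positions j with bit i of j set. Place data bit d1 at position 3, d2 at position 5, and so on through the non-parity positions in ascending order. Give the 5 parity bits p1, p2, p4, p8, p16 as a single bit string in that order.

00101

Place data bits at non-power-of-two positions: b3=0, b5=1, b6=1, b7=1, b9=1, b10=0, b11=0, b12=1, b13=1, b14=0, b15=0, b17=1, b18=0, b19=0, b20=1, b21=1, b22=0, b23=1, b24=1, b25=1, b26=1, b27=1, b28=0, b29=0, b30=0, b31=1.
p1 = XOR of data positions {3,5,7,9,11,13,15,17,19,21,23,25,27,29,31} = 0⊕1⊕1⊕1⊕0⊕1⊕0⊕1⊕0⊕1⊕1⊕1⊕1⊕0⊕1 = 0
p2 = XOR of data positions {3,6,7,10,11,14,15,18,19,22,23,26,27,30,31} = 0⊕1⊕1⊕0⊕0⊕0⊕0⊕0⊕0⊕0⊕1⊕1⊕1⊕0⊕1 = 0
p4 = XOR of data positions {5,6,7,12,13,14,15,20,21,22,23,28,29,30,31} = 1⊕1⊕1⊕1⊕1⊕0⊕0⊕1⊕1⊕0⊕1⊕0⊕0⊕0⊕1 = 1
p8 = XOR of data positions {9,10,11,12,13,14,15,24,25,26,27,28,29,30,31} = 1⊕0⊕0⊕1⊕1⊕0⊕0⊕1⊕1⊕1⊕1⊕0⊕0⊕0⊕1 = 0
p16 = XOR of data positions {17,18,19,20,21,22,23,24,25,26,27,28,29,30,31} = 1⊕0⊕0⊕1⊕1⊕0⊕1⊕1⊕1⊕1⊕1⊕0⊕0⊕0⊕1 = 1
Parity bits p1,p2,p4,p8,p16 = 00101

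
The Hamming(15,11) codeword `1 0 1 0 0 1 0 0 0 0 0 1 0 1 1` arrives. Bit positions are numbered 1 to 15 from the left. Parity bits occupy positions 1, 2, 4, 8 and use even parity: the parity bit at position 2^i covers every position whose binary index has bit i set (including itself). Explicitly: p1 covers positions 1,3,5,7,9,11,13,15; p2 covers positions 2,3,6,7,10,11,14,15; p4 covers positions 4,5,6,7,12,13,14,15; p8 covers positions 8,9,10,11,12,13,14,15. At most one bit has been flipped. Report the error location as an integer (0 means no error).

s1: b1⊕b3⊕b5⊕b7⊕b9⊕b11⊕b13⊕b15 = 1⊕1⊕0⊕0⊕0⊕0⊕0⊕1 = 1
s2: b2⊕b3⊕b6⊕b7⊕b10⊕b11⊕b14⊕b15 = 0⊕1⊕1⊕0⊕0⊕0⊕1⊕1 = 0
s4: b4⊕b5⊕b6⊕b7⊕b12⊕b13⊕b14⊕b15 = 0⊕0⊕1⊕0⊕1⊕0⊕1⊕1 = 0
s8: b8⊕b9⊕b10⊕b11⊕b12⊕b13⊕b14⊕b15 = 0⊕0⊕0⊕0⊕1⊕0⊕1⊕1 = 1
Syndrome (s8...s1) = 1001 → position 9.

9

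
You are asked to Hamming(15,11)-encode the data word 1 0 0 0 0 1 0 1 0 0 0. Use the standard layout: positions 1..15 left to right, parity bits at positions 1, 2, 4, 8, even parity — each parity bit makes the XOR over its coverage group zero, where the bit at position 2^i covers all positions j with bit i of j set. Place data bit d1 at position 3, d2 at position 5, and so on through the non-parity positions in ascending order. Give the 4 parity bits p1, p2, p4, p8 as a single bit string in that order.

Place data bits at non-power-of-two positions: b3=1, b5=0, b6=0, b7=0, b9=0, b10=1, b11=0, b12=1, b13=0, b14=0, b15=0.
p1 = XOR of data positions {3,5,7,9,11,13,15} = 1⊕0⊕0⊕0⊕0⊕0⊕0 = 1
p2 = XOR of data positions {3,6,7,10,11,14,15} = 1⊕0⊕0⊕1⊕0⊕0⊕0 = 0
p4 = XOR of data positions {5,6,7,12,13,14,15} = 0⊕0⊕0⊕1⊕0⊕0⊕0 = 1
p8 = XOR of data positions {9,10,11,12,13,14,15} = 0⊕1⊕0⊕1⊕0⊕0⊕0 = 0
Parity bits p1,p2,p4,p8 = 1010

1010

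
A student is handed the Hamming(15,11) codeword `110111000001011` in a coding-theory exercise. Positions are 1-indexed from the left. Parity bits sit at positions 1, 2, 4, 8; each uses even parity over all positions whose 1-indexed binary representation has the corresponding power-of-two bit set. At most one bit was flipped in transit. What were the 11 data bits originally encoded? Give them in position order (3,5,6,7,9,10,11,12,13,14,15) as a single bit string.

s1: b1⊕b3⊕b5⊕b7⊕b9⊕b11⊕b13⊕b15 = 1⊕0⊕1⊕0⊕0⊕0⊕0⊕1 = 1
s2: b2⊕b3⊕b6⊕b7⊕b10⊕b11⊕b14⊕b15 = 1⊕0⊕1⊕0⊕0⊕0⊕1⊕1 = 0
s4: b4⊕b5⊕b6⊕b7⊕b12⊕b13⊕b14⊕b15 = 1⊕1⊕1⊕0⊕1⊕0⊕1⊕1 = 0
s8: b8⊕b9⊕b10⊕b11⊕b12⊕b13⊕b14⊕b15 = 0⊕0⊕0⊕0⊕1⊕0⊕1⊕1 = 1
Syndrome (s8...s1) = 1001 → position 9.
Flip bit 9: corrected codeword = 110111001001011
Data bits at positions 3,5,6,7,9,10,11,12,13,14,15: 01101001011

01101001011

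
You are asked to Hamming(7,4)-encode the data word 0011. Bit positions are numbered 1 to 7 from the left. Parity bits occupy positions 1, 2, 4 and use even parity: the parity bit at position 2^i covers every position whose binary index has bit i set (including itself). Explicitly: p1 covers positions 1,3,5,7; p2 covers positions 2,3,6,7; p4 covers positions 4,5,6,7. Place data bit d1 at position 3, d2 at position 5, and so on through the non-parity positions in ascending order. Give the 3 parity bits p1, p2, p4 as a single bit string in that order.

Place data bits at non-power-of-two positions: b3=0, b5=0, b6=1, b7=1.
p1 = XOR of data positions {3,5,7} = 0⊕0⊕1 = 1
p2 = XOR of data positions {3,6,7} = 0⊕1⊕1 = 0
p4 = XOR of data positions {5,6,7} = 0⊕1⊕1 = 0
Parity bits p1,p2,p4 = 100

100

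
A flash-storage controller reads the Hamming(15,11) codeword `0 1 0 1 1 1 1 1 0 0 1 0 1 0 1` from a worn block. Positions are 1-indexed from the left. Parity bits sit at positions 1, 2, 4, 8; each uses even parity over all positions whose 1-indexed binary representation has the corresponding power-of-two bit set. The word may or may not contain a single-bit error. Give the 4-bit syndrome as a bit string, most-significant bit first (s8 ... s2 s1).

s1: b1⊕b3⊕b5⊕b7⊕b9⊕b11⊕b13⊕b15 = 0⊕0⊕1⊕1⊕0⊕1⊕1⊕1 = 1
s2: b2⊕b3⊕b6⊕b7⊕b10⊕b11⊕b14⊕b15 = 1⊕0⊕1⊕1⊕0⊕1⊕0⊕1 = 1
s4: b4⊕b5⊕b6⊕b7⊕b12⊕b13⊕b14⊕b15 = 1⊕1⊕1⊕1⊕0⊕1⊕0⊕1 = 0
s8: b8⊕b9⊕b10⊕b11⊕b12⊕b13⊕b14⊕b15 = 1⊕0⊕0⊕1⊕0⊕1⊕0⊕1 = 0
Syndrome (s8...s1) = 0011 → position 3.

0011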